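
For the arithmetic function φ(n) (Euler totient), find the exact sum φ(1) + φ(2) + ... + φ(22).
Σ_{n ≤ 22} φ(n) = 150

Compute φ(n) for each 1 ≤ n ≤ 22: φ(1) = 1, φ(2) = 1, φ(3) = 2, φ(4) = 2, φ(5) = 4, φ(6) = 2, φ(7) = 6, φ(8) = 4, φ(9) = 6, φ(10) = 4, φ(11) = 10, φ(12) = 4, φ(13) = 12, φ(14) = 6, φ(15) = 8, φ(16) = 8, φ(17) = 16, φ(18) = 6, φ(19) = 18, φ(20) = 8, φ(21) = 12, φ(22) = 10. Summing all 22 values: 150. (Average order: Σ_{n ≤ x} φ(n) ~ (3/π²) x². For x = 22, (3/π²)·22² ≈ 147.12.)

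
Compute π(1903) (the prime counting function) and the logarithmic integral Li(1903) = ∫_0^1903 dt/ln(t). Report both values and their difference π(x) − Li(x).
π(1903) = 291;  Li(1903) ≈ 302.01;  π(x) − Li(x) ≈ -11.01.

Direct count of primes ≤ 1903 gives π(1903) = 291. Numerical evaluation of the logarithmic integral gives Li(1903) ≈ 302.01. The difference π(x) − Li(x) ≈ -11.01 is typically negative for small/moderate x (Li(x) overestimates), though Littlewood's theorem shows this sign changes infinitely often.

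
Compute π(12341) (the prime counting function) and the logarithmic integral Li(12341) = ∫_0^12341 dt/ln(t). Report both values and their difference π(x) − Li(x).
π(12341) = 1473;  Li(12341) ≈ 1497.35;  π(x) − Li(x) ≈ -24.35.

Direct count of primes ≤ 12341 gives π(12341) = 1473. Numerical evaluation of the logarithmic integral gives Li(12341) ≈ 1497.35. The difference π(x) − Li(x) ≈ -24.35 is typically negative for small/moderate x (Li(x) overestimates), though Littlewood's theorem shows this sign changes infinitely often.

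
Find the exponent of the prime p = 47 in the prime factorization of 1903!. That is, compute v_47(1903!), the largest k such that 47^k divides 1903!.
v_47(1903!) = 40

Legendre's formula: v_p(n!) = Σ_{k ≥ 1} ⌊n / p^k⌋. For p = 47, n = 1903, the terms are:
  ⌊1903/47^1⌋ = ⌊1903/47⌋ = 40
(the next term ⌊1903/47^2⌋ = 0, terminating the sum). Summing: v_47(1903!) = 40 = 40.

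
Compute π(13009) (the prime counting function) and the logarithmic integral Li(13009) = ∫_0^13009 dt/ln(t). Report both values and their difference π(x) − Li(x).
π(13009) = 1551;  Li(13009) ≈ 1568.06;  π(x) − Li(x) ≈ -17.06.

Direct count of primes ≤ 13009 gives π(13009) = 1551. Numerical evaluation of the logarithmic integral gives Li(13009) ≈ 1568.06. The difference π(x) − Li(x) ≈ -17.06 is typically negative for small/moderate x (Li(x) overestimates), though Littlewood's theorem shows this sign changes infinitely often.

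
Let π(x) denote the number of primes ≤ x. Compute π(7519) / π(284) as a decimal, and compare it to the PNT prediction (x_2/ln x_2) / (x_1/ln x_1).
π(7519)/π(284) = 952/61 ≈ 15.6066;  PNT prediction ≈ 16.7569.

π(284) = 61 and π(7519) = 952, so π(7519)/π(284) ≈ 15.6066. The PNT-predicted ratio is (7519/ln(7519)) / (284/ln(284)) ≈ 16.7569. The two agree to within a few percent, as expected.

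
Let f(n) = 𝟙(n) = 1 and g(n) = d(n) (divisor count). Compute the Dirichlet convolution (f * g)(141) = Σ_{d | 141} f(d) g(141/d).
(𝟙 * d)(141) = 9

Divisors of 141: [1, 3, 47, 141]. For each d | 141:
  d = 1: 𝟙(1) · d(141/1) = 1 · 4 = 4
  d = 3: 𝟙(3) · d(141/3) = 1 · 2 = 2
  d = 47: 𝟙(47) · d(141/47) = 1 · 2 = 2
  d = 141: 𝟙(141) · d(141/141) = 1 · 1 = 1
Summing: (𝟙 * d)(141) = 4 + 2 + 2 + 1 = 9.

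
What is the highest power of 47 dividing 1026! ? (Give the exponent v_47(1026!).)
v_47(1026!) = 21

Legendre's formula: v_p(n!) = Σ_{k ≥ 1} ⌊n / p^k⌋. For p = 47, n = 1026, the terms are:
  ⌊1026/47^1⌋ = ⌊1026/47⌋ = 21
(the next term ⌊1026/47^2⌋ = 0, terminating the sum). Summing: v_47(1026!) = 21 = 21.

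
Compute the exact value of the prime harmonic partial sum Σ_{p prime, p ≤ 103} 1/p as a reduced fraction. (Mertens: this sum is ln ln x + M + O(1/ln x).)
Σ 1/p = 43710588286712969019768170103664304877397/23984823528925228172706521638692258396210

π(103) = 27, so the primes ≤ 103 are [2, 3, 5, 7, 11, 13, 17, 19, 23, 29, 31, 37, 41, 43, 47, 53, 59, 61, 67, 71, 73, 79, 83, 89, 97, 101, 103]. Summing 1/p over these primes: 43710588286712969019768170103664304877397/23984823528925228172706521638692258396210 ≈ 1.8224. Mertens estimate ln ln(103) + 0.2615 ≈ 1.7951.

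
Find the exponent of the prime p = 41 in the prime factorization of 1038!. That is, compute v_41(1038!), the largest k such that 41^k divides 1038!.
v_41(1038!) = 25

Legendre's formula: v_p(n!) = Σ_{k ≥ 1} ⌊n / p^k⌋. For p = 41, n = 1038, the terms are:
  ⌊1038/41^1⌋ = ⌊1038/41⌋ = 25
(the next term ⌊1038/41^2⌋ = 0, terminating the sum). Summing: v_41(1038!) = 25 = 25.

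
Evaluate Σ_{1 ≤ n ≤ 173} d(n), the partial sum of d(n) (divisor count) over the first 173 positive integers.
Σ_{n ≤ 173} d(n) = 919

Compute d(n) for each 1 ≤ n ≤ 173: d(1) = 1, d(2) = 2, d(3) = 2, d(4) = 3, d(5) = 2, d(6) = 4, d(7) = 2, d(8) = 4, d(9) = 3, d(10) = 4, d(11) = 2, d(12) = 6, d(13) = 2, d(14) = 4, d(15) = 4, d(16) = 5, d(17) = 2, d(18) = 6, d(19) = 2, d(20) = 6, d(21) = 4, d(22) = 4, d(23) = 2, d(24) = 8, d(25) = 3, d(26) = 4, d(27) = 4, d(28) = 6, d(29) = 2, d(30) = 8, d(31) = 2, d(32) = 6, d(33) = 4, d(34) = 4, d(35) = 4, d(36) = 9, d(37) = 2, d(38) = 4, d(39) = 4, d(40) = 8, d(41) = 2, d(42) = 8, d(43) = 2, d(44) = 6, d(45) = 6, d(46) = 4, d(47) = 2, d(48) = 10, d(49) = 3, d(50) = 6, d(51) = 4, d(52) = 6, d(53) = 2, d(54) = 8, d(55) = 4, d(56) = 8, d(57) = 4, d(58) = 4, d(59) = 2, d(60) = 12, d(61) = 2, d(62) = 4, d(63) = 6, d(64) = 7, d(65) = 4, d(66) = 8, d(67) = 2, d(68) = 6, d(69) = 4, d(70) = 8, d(71) = 2, d(72) = 12, d(73) = 2, d(74) = 4, d(75) = 6, d(76) = 6, d(77) = 4, d(78) = 8, d(79) = 2, d(80) = 10, d(81) = 5, d(82) = 4, d(83) = 2, d(84) = 12, d(85) = 4, d(86) = 4, d(87) = 4, d(88) = 8, d(89) = 2, d(90) = 12, d(91) = 4, d(92) = 6, d(93) = 4, d(94) = 4, d(95) = 4, d(96) = 12, d(97) = 2, d(98) = 6, d(99) = 6, d(100) = 9, d(101) = 2, d(102) = 8, d(103) = 2, d(104) = 8, d(105) = 8, d(106) = 4, d(107) = 2, d(108) = 12, d(109) = 2, d(110) = 8, d(111) = 4, d(112) = 10, d(113) = 2, d(114) = 8, d(115) = 4, d(116) = 6, d(117) = 6, d(118) = 4, d(119) = 4, d(120) = 16, d(121) = 3, d(122) = 4, d(123) = 4, d(124) = 6, d(125) = 4, d(126) = 12, d(127) = 2, d(128) = 8, d(129) = 4, d(130) = 8, d(131) = 2, d(132) = 12, d(133) = 4, d(134) = 4, d(135) = 8, d(136) = 8, d(137) = 2, d(138) = 8, d(139) = 2, d(140) = 12, d(141) = 4, d(142) = 4, d(143) = 4, d(144) = 15, d(145) = 4, d(146) = 4, d(147) = 6, d(148) = 6, d(149) = 2, d(150) = 12, d(151) = 2, d(152) = 8, d(153) = 6, d(154) = 8, d(155) = 4, d(156) = 12, d(157) = 2, d(158) = 4, d(159) = 4, d(160) = 12, d(161) = 4, d(162) = 10, d(163) = 2, d(164) = 6, d(165) = 8, d(166) = 4, d(167) = 2, d(168) = 16, d(169) = 3, d(170) = 8, d(171) = 6, d(172) = 6, d(173) = 2. Summing all 173 values: 919. (Dirichlet's divisor formula: Σ_{n ≤ x} d(n) = x ln(x) + (2γ − 1) x + O(√x). For x = 173, the asymptotic estimate is ≈ 918.24.)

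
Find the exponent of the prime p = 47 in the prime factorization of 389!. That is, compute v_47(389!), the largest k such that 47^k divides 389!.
v_47(389!) = 8

Legendre's formula: v_p(n!) = Σ_{k ≥ 1} ⌊n / p^k⌋. For p = 47, n = 389, the terms are:
  ⌊389/47^1⌋ = ⌊389/47⌋ = 8
(the next term ⌊389/47^2⌋ = 0, terminating the sum). Summing: v_47(389!) = 8 = 8.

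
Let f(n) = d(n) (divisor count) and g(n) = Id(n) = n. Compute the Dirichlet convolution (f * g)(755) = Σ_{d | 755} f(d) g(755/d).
(d * Id)(755) = 1071

Divisors of 755: [1, 5, 151, 755]. For each d | 755:
  d = 1: d(1) · Id(755/1) = 1 · 755 = 755
  d = 5: d(5) · Id(755/5) = 2 · 151 = 302
  d = 151: d(151) · Id(755/151) = 2 · 5 = 10
  d = 755: d(755) · Id(755/755) = 4 · 1 = 4
Summing: (d * Id)(755) = 755 + 302 + 10 + 4 = 1071.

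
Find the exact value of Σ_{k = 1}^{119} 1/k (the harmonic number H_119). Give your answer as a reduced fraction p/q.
H_119 = 93164933029543732588289222815367988877515840444049/17379782769567790172972927968296006432665936992320

Direct summation: H_119 = 1 + 1/2 + ... + 1/119. The least common denominator is lcm(1, ..., 119) = 955888052326228459513511038256280353796626534577600; over this denominator the numerator is 955888052326228459513511038256280353796626534577600 + 477944026163114229756755519128140176898313267288800 + 318629350775409486504503679418760117932208844859200 + 238972013081557114878377759564070088449156633644400 + 191177610465245691902702207651256070759325306915520 + 159314675387704743252251839709380058966104422429600 + 136555436046604065644787291179468621970946647796800 + 119486006540778557439188879782035044224578316822200 + 106209783591803162168167893139586705977402948286400 + 95588805232622845951351103825628035379662653457760 + 86898913847838950864864639841480032163329684961600 + 79657337693852371626125919854690029483052211214800 + 73529850178940650731808541404329257984355887275200 + 68277718023302032822393645589734310985473323898400 + 63725870155081897300900735883752023586441768971840 + 59743003270389278719594439891017522112289158411100 + 56228708960366379971383002250369432576272149092800 + 53104891795901581084083946569793352988701474143200 + 50309897490854129448079528329277913357717186030400 + 47794402616311422975675551912814017689831326728880 + 45518478682201355214929097059822873990315549265600 + 43449456923919475432432319920740016081664842480800 + 41560350101140367804935262532881754512896805851200 + 39828668846926185813062959927345014741526105607400 + 38235522093049138380540441530251214151865061383104 + 36764925089470325365904270702164628992177943637600 + 35403261197267720722722631046528901992467649428800 + 34138859011651016411196822794867155492736661949200 + 32961656976766498603914173732975184613676777054400 + 31862935077540948650450367941876011793220884485920 + 30835098462136401919790678653428398509568597889600 + 29871501635194639359797219945508761056144579205550 + 28966304615946316954954879947160010721109894987200 + 28114354480183189985691501125184716288136074546400 + 27311087209320813128957458235893724394189329559360 + 26552445897950790542041973284896676494350737071600 + 25834812225033201608473271304223793345854771204800 + 25154948745427064724039764164638956678858593015200 + 24509950059646883577269513801443085994785295758400 + 23897201308155711487837775956407008844915663364440 + 23314342739664108768622220445275130580405525233600 + 22759239341100677607464548529911436995157774632800 + 22229954705261126965430489261773961716200617083200 + 21724728461959737716216159960370008040832421240400 + 21241956718360632433633578627917341195480589657280 + 20780175050570183902467631266440877256448402925600 + 20338043666515499138585341239495326676523968820800 + 19914334423463092906531479963672507370763052803700 + 19507919435229152234969613025638374567278092542400 + 19117761046524569190270220765125607075932530691552 + 18742902986788793323794334083456477525424049697600 + 18382462544735162682952135351082314496088971818800 + 18035623628796763387047378080307176486728802539200 + 17701630598633860361361315523264450996233824714400 + 17379782769567790172972927968296006432665936992320 + 17069429505825508205598411397433577746368330974600 + 16769965830284709816026509443092637785905728676800 + 16480828488383249301957086866487592306838388527200 + 16201492412308956940906966750106446674519093806400 + 15931467538770474325225183970938005896610442242960 + 15670295939774237041205098987807874652403713681600 + 15417549231068200959895339326714199254784298944800 + 15172826227400451738309699019940957996771849755200 + 14935750817597319679898609972754380528072289602775 + 14705970035788130146361708280865851596871177455040 + 14483152307973158477477439973580005360554947493600 + 14266985855615350141992702063526572444725769172800 + 14057177240091594992845750562592358144068037273200 + 13853450033713455934978420844293918170965601950400 + 13655543604660406564478729117946862197094664779680 + 13463212004594767035401563919102540194318683585600 + 13276222948975395271020986642448338247175368535800 + 13094356881181211774157685455565484298583925131200 + 12917406112516600804236635652111896672927385602400 + 12745174031016379460180147176750404717288353794368 + 12577474372713532362019882082319478339429296507600 + 12414130549691278694980662834497147451904240708800 + 12254975029823441788634756900721542997392647879200 + 12099848763623145057133051117168105744261095374400 + 11948600654077855743918887978203504422457831682220 + 11801087065755906907574210348842967330822549809600 + 11657171369832054384311110222637565290202762616800 + 11516723522002752524259169135617835587911163067200 + 11379619670550338803732274264955718497578887316400 + 11245741792073275994276600450073886515254429818560 + 11114977352630563482715244630886980858100308541600 + 10987218992255499534638057910991728204558925684800 + 10862364230979868858108079980185004020416210620200 + 10740315194676724264196753238834610716816028478400 + 10620978359180316216816789313958670597740294828640 + 10504264311277235818829791629189893997765126753600 + 10390087525285091951233815633220438628224201462800 + 10278366154045467306596892884476132836522865963200 + 10169021833257749569292670619747663338261984410400 + 10061979498170825889615905665855582671543437206080 + 9957167211731546453265739981836253685381526401850 + 9854516003363179994984649878930725296872438500800 + 9753959717614576117484806512819187283639046271200 + 9655434871982105651651626649053336907036631662400 + 9558880523262284595135110382562803537966265345776 + 9464238141843846133797138992636439146501252817600 + 9371451493394396661897167041728238762712024848800 + 9280466527439111257412728526760003434918704219200 + 9191231272367581341476067675541157248044485909400 + 9103695736440271042985819411964574798063109853120 + 9017811814398381693523689040153588243364401269600 + 8933533199310546350593561105198881811183425556800 + 8850815299316930180680657761632225498116912357200 + 8769615158956224399206523286754865631161711326400 + 8689891384783895086486463984148003216332968496160 + 8611604075011067202824423768074597781951590401600 + 8534714752912754102799205698716788873184165487300 + 8459186303771933270031071135011330564571916235200 + 8384982915142354908013254721546318892952864338400 + 8312070020228073560987052506576350902579361170240 + 8240414244191624650978543433243796153419194263600 + 8169983353215627859089837933814361998261765252800 + 8100746206154478470453483375053223337259546903200 + 8032672708623768567340428892909918939467449870400 = 5124071316624905292355907254845239388263371224422695, so H_119 = 5124071316624905292355907254845239388263371224422695/955888052326228459513511038256280353796626534577600; reducing by gcd(5124071316624905292355907254845239388263371224422695, 955888052326228459513511038256280353796626534577600) = 55 gives 93164933029543732588289222815367988877515840444049/17379782769567790172972927968296006432665936992320 ≈ 5.36053. (The PNT-adjacent estimate ln(119) + γ ≈ 5.35634 matches within O(1/n).)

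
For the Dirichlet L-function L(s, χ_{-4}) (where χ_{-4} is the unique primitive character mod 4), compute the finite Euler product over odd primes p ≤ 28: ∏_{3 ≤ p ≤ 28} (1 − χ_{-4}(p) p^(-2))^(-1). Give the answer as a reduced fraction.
∏ = 7900068038863/8628726988800

The odd primes p ≤ 28 are [3, 5, 7, 11, 13, 17, 19, 23]. For each, χ(p) = 1 if p ≡ 1 mod 4, χ(p) = −1 if p ≡ 3 mod 4. Taking (1 − χ(p)/p^2)^(-1) = p^2/(p^2 − χ(p)): (1 − (-1)/3^2)^(-1) · (1 − (1)/5^2)^(-1) · (1 − (-1)/7^2)^(-1) · (1 − (-1)/11^2)^(-1) · (1 − (1)/13^2)^(-1) · (1 − (1)/17^2)^(-1) · (1 − (-1)/19^2)^(-1) · (1 − (-1)/23^2)^(-1) = 7900068038863/8628726988800.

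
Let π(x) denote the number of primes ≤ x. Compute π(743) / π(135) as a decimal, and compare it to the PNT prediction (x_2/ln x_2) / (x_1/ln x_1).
π(743)/π(135) = 132/32 ≈ 4.1250;  PNT prediction ≈ 4.0839.

π(135) = 32 and π(743) = 132, so π(743)/π(135) ≈ 4.1250. The PNT-predicted ratio is (743/ln(743)) / (135/ln(135)) ≈ 4.0839. The two agree to within a few percent, as expected.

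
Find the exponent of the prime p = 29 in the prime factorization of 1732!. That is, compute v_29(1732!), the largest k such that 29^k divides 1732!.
v_29(1732!) = 61

Legendre's formula: v_p(n!) = Σ_{k ≥ 1} ⌊n / p^k⌋. For p = 29, n = 1732, the terms are:
  ⌊1732/29^1⌋ = ⌊1732/29⌋ = 59
  ⌊1732/29^2⌋ = ⌊1732/841⌋ = 2
(the next term ⌊1732/29^3⌋ = 0, terminating the sum). Summing: v_29(1732!) = 59 + 2 = 61.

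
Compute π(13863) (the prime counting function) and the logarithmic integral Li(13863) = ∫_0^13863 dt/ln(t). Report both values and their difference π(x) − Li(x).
π(13863) = 1637;  Li(13863) ≈ 1657.90;  π(x) − Li(x) ≈ -20.90.

Direct count of primes ≤ 13863 gives π(13863) = 1637. Numerical evaluation of the logarithmic integral gives Li(13863) ≈ 1657.90. The difference π(x) − Li(x) ≈ -20.90 is typically negative for small/moderate x (Li(x) overestimates), though Littlewood's theorem shows this sign changes infinitely often.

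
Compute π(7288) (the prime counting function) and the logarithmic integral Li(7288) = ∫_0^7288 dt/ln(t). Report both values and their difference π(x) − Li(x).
π(7288) = 929;  Li(7288) ≈ 946.79;  π(x) − Li(x) ≈ -17.79.

Direct count of primes ≤ 7288 gives π(7288) = 929. Numerical evaluation of the logarithmic integral gives Li(7288) ≈ 946.79. The difference π(x) − Li(x) ≈ -17.79 is typically negative for small/moderate x (Li(x) overestimates), though Littlewood's theorem shows this sign changes infinitely often.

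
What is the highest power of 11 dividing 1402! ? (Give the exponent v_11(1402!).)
v_11(1402!) = 139

Legendre's formula: v_p(n!) = Σ_{k ≥ 1} ⌊n / p^k⌋. For p = 11, n = 1402, the terms are:
  ⌊1402/11^1⌋ = ⌊1402/11⌋ = 127
  ⌊1402/11^2⌋ = ⌊1402/121⌋ = 11
  ⌊1402/11^3⌋ = ⌊1402/1331⌋ = 1
(the next term ⌊1402/11^4⌋ = 0, terminating the sum). Summing: v_11(1402!) = 127 + 11 + 1 = 139.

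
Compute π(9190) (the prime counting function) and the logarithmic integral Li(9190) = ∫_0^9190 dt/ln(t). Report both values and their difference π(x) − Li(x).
π(9190) = 1139;  Li(9190) ≈ 1157.79;  π(x) − Li(x) ≈ -18.79.

Direct count of primes ≤ 9190 gives π(9190) = 1139. Numerical evaluation of the logarithmic integral gives Li(9190) ≈ 1157.79. The difference π(x) − Li(x) ≈ -18.79 is typically negative for small/moderate x (Li(x) overestimates), though Littlewood's theorem shows this sign changes infinitely often.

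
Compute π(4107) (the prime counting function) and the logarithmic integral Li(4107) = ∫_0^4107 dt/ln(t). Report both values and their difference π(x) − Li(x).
π(4107) = 565;  Li(4107) ≈ 578.24;  π(x) − Li(x) ≈ -13.24.

Direct count of primes ≤ 4107 gives π(4107) = 565. Numerical evaluation of the logarithmic integral gives Li(4107) ≈ 578.24. The difference π(x) − Li(x) ≈ -13.24 is typically negative for small/moderate x (Li(x) overestimates), though Littlewood's theorem shows this sign changes infinitely often.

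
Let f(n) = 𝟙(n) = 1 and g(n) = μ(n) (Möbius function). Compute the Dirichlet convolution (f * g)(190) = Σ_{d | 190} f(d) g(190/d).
(𝟙 * μ)(190) = 0

Divisors of 190: [1, 2, 5, 10, 19, 38, 95, 190]. For each d | 190:
  d = 1: 𝟙(1) · μ(190/1) = 1 · -1 = -1
  d = 2: 𝟙(2) · μ(190/2) = 1 · 1 = 1
  d = 5: 𝟙(5) · μ(190/5) = 1 · 1 = 1
  d = 10: 𝟙(10) · μ(190/10) = 1 · -1 = -1
  d = 19: 𝟙(19) · μ(190/19) = 1 · 1 = 1
  d = 38: 𝟙(38) · μ(190/38) = 1 · -1 = -1
  d = 95: 𝟙(95) · μ(190/95) = 1 · -1 = -1
  d = 190: 𝟙(190) · μ(190/190) = 1 · 1 = 1
Summing: (𝟙 * μ)(190) = -1 + 1 + 1 + -1 + 1 + -1 + -1 + 1 = 0.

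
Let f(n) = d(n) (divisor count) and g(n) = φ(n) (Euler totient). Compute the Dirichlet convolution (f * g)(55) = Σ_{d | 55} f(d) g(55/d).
(d * φ)(55) = 72

Divisors of 55: [1, 5, 11, 55]. For each d | 55:
  d = 1: d(1) · φ(55/1) = 1 · 40 = 40
  d = 5: d(5) · φ(55/5) = 2 · 10 = 20
  d = 11: d(11) · φ(55/11) = 2 · 4 = 8
  d = 55: d(55) · φ(55/55) = 4 · 1 = 4
Summing: (d * φ)(55) = 40 + 20 + 8 + 4 = 72.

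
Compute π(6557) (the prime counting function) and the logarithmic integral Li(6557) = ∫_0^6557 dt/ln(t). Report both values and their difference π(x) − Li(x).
π(6557) = 847;  Li(6557) ≈ 864.11;  π(x) − Li(x) ≈ -17.11.

Direct count of primes ≤ 6557 gives π(6557) = 847. Numerical evaluation of the logarithmic integral gives Li(6557) ≈ 864.11. The difference π(x) − Li(x) ≈ -17.11 is typically negative for small/moderate x (Li(x) overestimates), though Littlewood's theorem shows this sign changes infinitely often.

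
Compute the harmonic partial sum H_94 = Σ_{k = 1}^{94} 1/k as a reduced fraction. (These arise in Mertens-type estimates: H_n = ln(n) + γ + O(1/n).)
H_94 = 3684269126502577787295988888472646995861/718766754945489455304472257065075294400

Direct summation: H_94 = 1 + 1/2 + ... + 1/94. The least common denominator is lcm(1, ..., 94) = 718766754945489455304472257065075294400; over this denominator the numerator is 718766754945489455304472257065075294400 + 359383377472744727652236128532537647200 + 239588918315163151768157419021691764800 + 179691688736372363826118064266268823600 + 143753350989097891060894451413015058880 + 119794459157581575884078709510845882400 + 102680964992212779329210322437867899200 + 89845844368186181913059032133134411800 + 79862972771721050589385806340563921600 + 71876675494548945530447225706507529440 + 65342432267771768664042932460461390400 + 59897229578790787942039354755422941200 + 55289750380422265792651712081928868800 + 51340482496106389664605161218933949600 + 47917783663032630353631483804338352960 + 44922922184093090956529516066567205900 + 42280397349734673841439544533239723200 + 39931486385860525294692903170281960800 + 37829829207657339752866960898161857600 + 35938337747274472765223612853253764720 + 34226988330737593109736774145955966400 + 32671216133885884332021466230230695200 + 31250728475890845882803141611525012800 + 29948614789395393971019677377711470600 + 28750670197819578212178890282603011776 + 27644875190211132896325856040964434400 + 26620990923907016863128602113521307200 + 25670241248053194832302580609466974800 + 24785060515361705355326629553968113600 + 23958891831516315176815741902169176480 + 23186024353080305009821685711776622400 + 22461461092046545478264758033283602950 + 21780810755923922888014310820153796800 + 21140198674867336920719772266619861600 + 20536192998442555865842064487573579840 + 19965743192930262647346451585140980400 + 19426128512040255548769520461218251200 + 18914914603828669876433480449080928800 + 18429916793474088597550570693976289600 + 17969168873637236382611806426626882360 + 17530896462085108665962737977196958400 + 17113494165368796554868387072977983200 + 16715505928964871053592378071280820800 + 16335608066942942166010733115115347600 + 15972594554344210117877161268112784320 + 15625364237945422941401570805762506400 + 15292909679691265006478133129044155200 + 14974307394697696985509838688855735300 + 14668709284601825618458617491123985600 + 14375335098909789106089445141301505888 + 14093465783244891280479848177746574400 + 13822437595105566448162928020482217200 + 13561636885763951986876835038963684800 + 13310495461953508431564301056760653600 + 13068486453554353732808586492092278080 + 12835120624026597416151290304733487400 + 12609943069219113250955653632720619200 + 12392530257680852677663314776984056800 + 12182487371957448394991055204492801600 + 11979445915758157588407870951084588240 + 11783061556483433693515938640411070400 + 11593012176540152504910842855888311200 + 11408996110245864369912258048651988800 + 11230730546023272739132379016641801475 + 11057950076084453158530342416385773760 + 10890405377961961444007155410076898400 + 10727862014111782914992123239777243200 + 10570099337433668460359886133309930800 + 10416909491963615294267713870508337600 + 10268096499221277932921032243786789920 + 10123475421767457116964397986832046400 + 9982871596465131323673225792570490200 + 9846119930760129524718798041987332800 + 9713064256020127774384760230609125600 + 9583556732606526070726296760867670592 + 9457457301914334938216740224540464400 + 9334633181110252666291847494351627200 + 9214958396737044298775285346988144800 + 9098313353740372851955345026140193600 + 8984584436818618191305903213313441180 + 8873663641302338954376200704507102400 + 8765448231042554332981368988598479200 + 8659840421029993437403280205603316800 + 8556747082684398277434193536488991600 + 8456079469946934768287908906647944640 + 8357752964482435526796189035640410400 + 8261686838453901785108876517989371200 + 8167804033471471083005366557557673800 + 8076030954443701744994070304101969600 + 7986297277172105058938580634056392160 + 7898535768631752256093101725989838400 + 7812682118972711470700785402881253200 + 7728674784360101669940561903925540800 + 7646454839845632503239066564522077600 = 3684269126502577787295988888472646995861, so H_94 = 3684269126502577787295988888472646995861/718766754945489455304472257065075294400 (already in lowest terms) ≈ 5.12582. (The PNT-adjacent estimate ln(94) + γ ≈ 5.12051 matches within O(1/n).)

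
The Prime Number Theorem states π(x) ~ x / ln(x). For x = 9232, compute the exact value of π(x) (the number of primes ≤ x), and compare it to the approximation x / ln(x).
π(9232) = 1144;  x/ln(x) ≈ 1011.12;  relative error ≈ 11.62%.

Directly count primes up to 9232: π(9232) = 1144. The PNT approximation gives 9232/ln(9232) ≈ 9232/9.13043 ≈ 1011.12. Relative error (π(x) − x/ln(x)) / π(x) ≈ 11.62%; the approximation is known to undercount slightly (Li(x) is a better estimate).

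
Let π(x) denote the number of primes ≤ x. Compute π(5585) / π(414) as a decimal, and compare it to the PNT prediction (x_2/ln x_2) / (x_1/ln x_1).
π(5585)/π(414) = 737/80 ≈ 9.2125;  PNT prediction ≈ 9.4219.

π(414) = 80 and π(5585) = 737, so π(5585)/π(414) ≈ 9.2125. The PNT-predicted ratio is (5585/ln(5585)) / (414/ln(414)) ≈ 9.4219. The two agree to within a few percent, as expected.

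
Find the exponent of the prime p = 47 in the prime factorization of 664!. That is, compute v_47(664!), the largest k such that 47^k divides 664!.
v_47(664!) = 14

Legendre's formula: v_p(n!) = Σ_{k ≥ 1} ⌊n / p^k⌋. For p = 47, n = 664, the terms are:
  ⌊664/47^1⌋ = ⌊664/47⌋ = 14
(the next term ⌊664/47^2⌋ = 0, terminating the sum). Summing: v_47(664!) = 14 = 14.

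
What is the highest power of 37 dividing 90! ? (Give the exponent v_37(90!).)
v_37(90!) = 2

Legendre's formula: v_p(n!) = Σ_{k ≥ 1} ⌊n / p^k⌋. For p = 37, n = 90, the terms are:
  ⌊90/37^1⌋ = ⌊90/37⌋ = 2
(the next term ⌊90/37^2⌋ = 0, terminating the sum). Summing: v_37(90!) = 2 = 2.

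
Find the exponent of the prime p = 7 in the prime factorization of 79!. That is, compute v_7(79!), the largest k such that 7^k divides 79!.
v_7(79!) = 12

Legendre's formula: v_p(n!) = Σ_{k ≥ 1} ⌊n / p^k⌋. For p = 7, n = 79, the terms are:
  ⌊79/7^1⌋ = ⌊79/7⌋ = 11
  ⌊79/7^2⌋ = ⌊79/49⌋ = 1
(the next term ⌊79/7^3⌋ = 0, terminating the sum). Summing: v_7(79!) = 11 + 1 = 12.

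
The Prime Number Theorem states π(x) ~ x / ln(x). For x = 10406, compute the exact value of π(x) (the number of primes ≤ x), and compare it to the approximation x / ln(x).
π(10406) = 1274;  x/ln(x) ≈ 1124.96;  relative error ≈ 11.70%.

Directly count primes up to 10406: π(10406) = 1274. The PNT approximation gives 10406/ln(10406) ≈ 10406/9.25014 ≈ 1124.96. Relative error (π(x) − x/ln(x)) / π(x) ≈ 11.70%; the approximation is known to undercount slightly (Li(x) is a better estimate).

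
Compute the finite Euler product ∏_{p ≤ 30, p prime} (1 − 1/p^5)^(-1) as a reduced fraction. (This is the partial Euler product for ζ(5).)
∏ = 1706768644476839297326853940371821133625/1645986201084174767898449645913882788864

The primes p ≤ 30 are [2, 3, 5, 7, 11, 13, 17, 19, 23, 29]. For each prime, (1 − 1/p^5)^(-1) = p^5 / (p^5 − 1). The product is (1 − 1/2^5)^(-1), (1 − 1/3^5)^(-1), (1 − 1/5^5)^(-1), (1 − 1/7^5)^(-1), (1 − 1/11^5)^(-1), (1 − 1/13^5)^(-1), (1 − 1/17^5)^(-1), (1 − 1/19^5)^(-1), (1 − 1/23^5)^(-1), (1 − 1/29^5)^(-1) = ∏ p^5 / (p^5 − 1) = 1706768644476839297326853940371821133625/1645986201084174767898449645913882788864.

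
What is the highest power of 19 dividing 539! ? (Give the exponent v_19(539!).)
v_19(539!) = 29

Legendre's formula: v_p(n!) = Σ_{k ≥ 1} ⌊n / p^k⌋. For p = 19, n = 539, the terms are:
  ⌊539/19^1⌋ = ⌊539/19⌋ = 28
  ⌊539/19^2⌋ = ⌊539/361⌋ = 1
(the next term ⌊539/19^3⌋ = 0, terminating the sum). Summing: v_19(539!) = 28 + 1 = 29.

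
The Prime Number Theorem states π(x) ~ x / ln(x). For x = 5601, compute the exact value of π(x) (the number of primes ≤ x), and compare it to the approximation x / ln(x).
π(5601) = 738;  x/ln(x) ≈ 648.96;  relative error ≈ 12.06%.

Directly count primes up to 5601: π(5601) = 738. The PNT approximation gives 5601/ln(5601) ≈ 5601/8.63070 ≈ 648.96. Relative error (π(x) − x/ln(x)) / π(x) ≈ 12.06%; the approximation is known to undercount slightly (Li(x) is a better estimate).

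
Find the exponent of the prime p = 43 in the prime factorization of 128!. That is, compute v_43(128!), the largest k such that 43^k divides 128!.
v_43(128!) = 2

Legendre's formula: v_p(n!) = Σ_{k ≥ 1} ⌊n / p^k⌋. For p = 43, n = 128, the terms are:
  ⌊128/43^1⌋ = ⌊128/43⌋ = 2
(the next term ⌊128/43^2⌋ = 0, terminating the sum). Summing: v_43(128!) = 2 = 2.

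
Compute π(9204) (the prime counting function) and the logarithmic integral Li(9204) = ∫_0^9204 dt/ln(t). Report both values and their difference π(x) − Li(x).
π(9204) = 1141;  Li(9204) ≈ 1159.33;  π(x) − Li(x) ≈ -18.33.

Direct count of primes ≤ 9204 gives π(9204) = 1141. Numerical evaluation of the logarithmic integral gives Li(9204) ≈ 1159.33. The difference π(x) − Li(x) ≈ -18.33 is typically negative for small/moderate x (Li(x) overestimates), though Littlewood's theorem shows this sign changes infinitely often.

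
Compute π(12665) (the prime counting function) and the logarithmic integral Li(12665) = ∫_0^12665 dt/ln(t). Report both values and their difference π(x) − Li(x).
π(12665) = 1513;  Li(12665) ≈ 1531.69;  π(x) − Li(x) ≈ -18.69.

Direct count of primes ≤ 12665 gives π(12665) = 1513. Numerical evaluation of the logarithmic integral gives Li(12665) ≈ 1531.69. The difference π(x) − Li(x) ≈ -18.69 is typically negative for small/moderate x (Li(x) overestimates), though Littlewood's theorem shows this sign changes infinitely often.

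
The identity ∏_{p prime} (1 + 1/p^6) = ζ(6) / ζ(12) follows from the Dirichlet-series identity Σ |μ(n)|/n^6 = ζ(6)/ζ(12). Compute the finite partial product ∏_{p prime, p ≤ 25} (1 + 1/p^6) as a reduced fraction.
∏ = 1528148900144746288585670319214284020/1502467574555591484127420211226932553

The primes p ≤ 25 are [2, 3, 5, 7, 11, 13, 17, 19, 23]. For each, (1 + 1/p^6) = (p^6 + 1)/p^6. Multiplying these fractions over p ∈ [2, 3, 5, 7, 11, 13, 17, 19, 23] gives 1528148900144746288585670319214284020/1502467574555591484127420211226932553. (In the limit P → ∞ this tends to ζ(6)/ζ(12).)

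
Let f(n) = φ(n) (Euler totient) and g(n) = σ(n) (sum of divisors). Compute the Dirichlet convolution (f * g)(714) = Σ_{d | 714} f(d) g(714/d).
(φ * σ)(714) = 11424

Divisors of 714: [1, 2, 3, 6, 7, 14, 17, 21, 34, 42, 51, 102, 119, 238, 357, 714]. For each d | 714:
  d = 1: φ(1) · σ(714/1) = 1 · 1728 = 1728
  d = 2: φ(2) · σ(714/2) = 1 · 576 = 576
  d = 3: φ(3) · σ(714/3) = 2 · 432 = 864
  d = 6: φ(6) · σ(714/6) = 2 · 144 = 288
  d = 7: φ(7) · σ(714/7) = 6 · 216 = 1296
  d = 14: φ(14) · σ(714/14) = 6 · 72 = 432
  d = 17: φ(17) · σ(714/17) = 16 · 96 = 1536
  d = 21: φ(21) · σ(714/21) = 12 · 54 = 648
  d = 34: φ(34) · σ(714/34) = 16 · 32 = 512
  d = 42: φ(42) · σ(714/42) = 12 · 18 = 216
  d = 51: φ(51) · σ(714/51) = 32 · 24 = 768
  d = 102: φ(102) · σ(714/102) = 32 · 8 = 256
  d = 119: φ(119) · σ(714/119) = 96 · 12 = 1152
  d = 238: φ(238) · σ(714/238) = 96 · 4 = 384
  d = 357: φ(357) · σ(714/357) = 192 · 3 = 576
  d = 714: φ(714) · σ(714/714) = 192 · 1 = 192
Summing: (φ * σ)(714) = 1728 + 576 + 864 + 288 + 1296 + 432 + 1536 + 648 + 512 + 216 + 768 + 256 + 1152 + 384 + 576 + 192 = 11424.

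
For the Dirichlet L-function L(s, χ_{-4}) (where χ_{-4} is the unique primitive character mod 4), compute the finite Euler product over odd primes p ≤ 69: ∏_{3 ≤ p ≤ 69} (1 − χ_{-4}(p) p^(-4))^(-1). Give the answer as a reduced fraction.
∏ = 1651066280281380138536686837541579766361280941939967829361597654494040671703/1669523570694536178861740034086625672835197425049896317943747132528787456000

The odd primes p ≤ 69 are [3, 5, 7, 11, 13, 17, 19, 23, 29, 31, 37, 41, 43, 47, 53, 59, 61, 67]. For each, χ(p) = 1 if p ≡ 1 mod 4, χ(p) = −1 if p ≡ 3 mod 4. Taking (1 − χ(p)/p^4)^(-1) = p^4/(p^4 − χ(p)): (1 − (-1)/3^4)^(-1) · (1 − (1)/5^4)^(-1) · (1 − (-1)/7^4)^(-1) · (1 − (-1)/11^4)^(-1) · (1 − (1)/13^4)^(-1) · (1 − (1)/17^4)^(-1) · (1 − (-1)/19^4)^(-1) · (1 − (-1)/23^4)^(-1) · (1 − (1)/29^4)^(-1) · (1 − (-1)/31^4)^(-1) · (1 − (1)/37^4)^(-1) · (1 − (1)/41^4)^(-1) · (1 − (-1)/43^4)^(-1) · (1 − (-1)/47^4)^(-1) · (1 − (1)/53^4)^(-1) · (1 − (-1)/59^4)^(-1) · (1 − (1)/61^4)^(-1) · (1 − (-1)/67^4)^(-1) = 1651066280281380138536686837541579766361280941939967829361597654494040671703/1669523570694536178861740034086625672835197425049896317943747132528787456000.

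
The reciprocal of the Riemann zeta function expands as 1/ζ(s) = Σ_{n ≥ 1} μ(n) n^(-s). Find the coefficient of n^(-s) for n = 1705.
μ(1705) = -1

Factor n = 1705 = 5 · 11 · 31. μ(n) = 0 if any exponent ≥ 2 (not squarefree); otherwise μ(n) = (−1)^{ω(n)} where ω(n) is the number of distinct prime factors. Applying: μ(1705) = -1.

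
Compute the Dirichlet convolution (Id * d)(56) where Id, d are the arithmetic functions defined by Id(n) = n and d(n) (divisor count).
(Id * d)(56) = 234

Divisors of 56: [1, 2, 4, 7, 8, 14, 28, 56]. For each d | 56:
  d = 1: Id(1) · d(56/1) = 1 · 8 = 8
  d = 2: Id(2) · d(56/2) = 2 · 6 = 12
  d = 4: Id(4) · d(56/4) = 4 · 4 = 16
  d = 7: Id(7) · d(56/7) = 7 · 4 = 28
  d = 8: Id(8) · d(56/8) = 8 · 2 = 16
  d = 14: Id(14) · d(56/14) = 14 · 3 = 42
  d = 28: Id(28) · d(56/28) = 28 · 2 = 56
  d = 56: Id(56) · d(56/56) = 56 · 1 = 56
Summing: (Id * d)(56) = 8 + 12 + 16 + 28 + 16 + 42 + 56 + 56 = 234.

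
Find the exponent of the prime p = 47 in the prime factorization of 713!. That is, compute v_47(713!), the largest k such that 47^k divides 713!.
v_47(713!) = 15

Legendre's formula: v_p(n!) = Σ_{k ≥ 1} ⌊n / p^k⌋. For p = 47, n = 713, the terms are:
  ⌊713/47^1⌋ = ⌊713/47⌋ = 15
(the next term ⌊713/47^2⌋ = 0, terminating the sum). Summing: v_47(713!) = 15 = 15.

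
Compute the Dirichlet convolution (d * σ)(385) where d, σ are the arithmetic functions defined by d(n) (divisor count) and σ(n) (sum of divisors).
(d * σ)(385) = 1120

Divisors of 385: [1, 5, 7, 11, 35, 55, 77, 385]. For each d | 385:
  d = 1: d(1) · σ(385/1) = 1 · 576 = 576
  d = 5: d(5) · σ(385/5) = 2 · 96 = 192
  d = 7: d(7) · σ(385/7) = 2 · 72 = 144
  d = 11: d(11) · σ(385/11) = 2 · 48 = 96
  d = 35: d(35) · σ(385/35) = 4 · 12 = 48
  d = 55: d(55) · σ(385/55) = 4 · 8 = 32
  d = 77: d(77) · σ(385/77) = 4 · 6 = 24
  d = 385: d(385) · σ(385/385) = 8 · 1 = 8
Summing: (d * σ)(385) = 576 + 192 + 144 + 96 + 48 + 32 + 24 + 8 = 1120.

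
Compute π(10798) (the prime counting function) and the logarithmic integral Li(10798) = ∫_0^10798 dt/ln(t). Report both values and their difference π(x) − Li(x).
π(10798) = 1314;  Li(10798) ≈ 1332.42;  π(x) − Li(x) ≈ -18.42.

Direct count of primes ≤ 10798 gives π(10798) = 1314. Numerical evaluation of the logarithmic integral gives Li(10798) ≈ 1332.42. The difference π(x) − Li(x) ≈ -18.42 is typically negative for small/moderate x (Li(x) overestimates), though Littlewood's theorem shows this sign changes infinitely often.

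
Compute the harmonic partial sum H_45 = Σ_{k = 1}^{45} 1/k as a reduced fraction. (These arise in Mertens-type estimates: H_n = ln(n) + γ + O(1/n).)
H_45 = 5914085889685464427/1345655451257488800

Direct summation: H_45 = 1 + 1/2 + ... + 1/45. The least common denominator is lcm(1, ..., 45) = 9419588158802421600; over this denominator the numerator is 9419588158802421600 + 4709794079401210800 + 3139862719600807200 + 2354897039700605400 + 1883917631760484320 + 1569931359800403600 + 1345655451257488800 + 1177448519850302700 + 1046620906533602400 + 941958815880242160 + 856326196254765600 + 784965679900201800 + 724583704523263200 + 672827725628744400 + 627972543920161440 + 588724259925151350 + 554093421106024800 + 523310453266801200 + 495767797831706400 + 470979407940121080 + 448551817085829600 + 428163098127382800 + 409547311252279200 + 392482839950100900 + 376783526352096864 + 362291852261631600 + 348873635511200800 + 336413862814372200 + 324813384786290400 + 313986271960080720 + 303857682542013600 + 294362129962575675 + 285442065418255200 + 277046710553012400 + 269131090251497760 + 261655226633400600 + 254583463751416800 + 247883898915853200 + 241527901507754400 + 235489703970060540 + 229746052653717600 + 224275908542914800 + 219060189739591200 + 214081549063691400 + 209324181306720480 = 41398601227798250989, so H_45 = 41398601227798250989/9419588158802421600; reducing by gcd(41398601227798250989, 9419588158802421600) = 7 gives 5914085889685464427/1345655451257488800 ≈ 4.39495. (The PNT-adjacent estimate ln(45) + γ ≈ 4.38388 matches within O(1/n).)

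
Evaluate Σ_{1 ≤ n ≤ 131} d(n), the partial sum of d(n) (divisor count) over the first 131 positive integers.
Σ_{n ≤ 131} d(n) = 659

Compute d(n) for each 1 ≤ n ≤ 131: d(1) = 1, d(2) = 2, d(3) = 2, d(4) = 3, d(5) = 2, d(6) = 4, d(7) = 2, d(8) = 4, d(9) = 3, d(10) = 4, d(11) = 2, d(12) = 6, d(13) = 2, d(14) = 4, d(15) = 4, d(16) = 5, d(17) = 2, d(18) = 6, d(19) = 2, d(20) = 6, d(21) = 4, d(22) = 4, d(23) = 2, d(24) = 8, d(25) = 3, d(26) = 4, d(27) = 4, d(28) = 6, d(29) = 2, d(30) = 8, d(31) = 2, d(32) = 6, d(33) = 4, d(34) = 4, d(35) = 4, d(36) = 9, d(37) = 2, d(38) = 4, d(39) = 4, d(40) = 8, d(41) = 2, d(42) = 8, d(43) = 2, d(44) = 6, d(45) = 6, d(46) = 4, d(47) = 2, d(48) = 10, d(49) = 3, d(50) = 6, d(51) = 4, d(52) = 6, d(53) = 2, d(54) = 8, d(55) = 4, d(56) = 8, d(57) = 4, d(58) = 4, d(59) = 2, d(60) = 12, d(61) = 2, d(62) = 4, d(63) = 6, d(64) = 7, d(65) = 4, d(66) = 8, d(67) = 2, d(68) = 6, d(69) = 4, d(70) = 8, d(71) = 2, d(72) = 12, d(73) = 2, d(74) = 4, d(75) = 6, d(76) = 6, d(77) = 4, d(78) = 8, d(79) = 2, d(80) = 10, d(81) = 5, d(82) = 4, d(83) = 2, d(84) = 12, d(85) = 4, d(86) = 4, d(87) = 4, d(88) = 8, d(89) = 2, d(90) = 12, d(91) = 4, d(92) = 6, d(93) = 4, d(94) = 4, d(95) = 4, d(96) = 12, d(97) = 2, d(98) = 6, d(99) = 6, d(100) = 9, d(101) = 2, d(102) = 8, d(103) = 2, d(104) = 8, d(105) = 8, d(106) = 4, d(107) = 2, d(108) = 12, d(109) = 2, d(110) = 8, d(111) = 4, d(112) = 10, d(113) = 2, d(114) = 8, d(115) = 4, d(116) = 6, d(117) = 6, d(118) = 4, d(119) = 4, d(120) = 16, d(121) = 3, d(122) = 4, d(123) = 4, d(124) = 6, d(125) = 4, d(126) = 12, d(127) = 2, d(128) = 8, d(129) = 4, d(130) = 8, d(131) = 2. Summing all 131 values: 659. (Dirichlet's divisor formula: Σ_{n ≤ x} d(n) = x ln(x) + (2γ − 1) x + O(√x). For x = 131, the asymptotic estimate is ≈ 658.88.)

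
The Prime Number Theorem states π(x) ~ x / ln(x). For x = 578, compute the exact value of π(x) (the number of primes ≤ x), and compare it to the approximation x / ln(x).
π(578) = 106;  x/ln(x) ≈ 90.89;  relative error ≈ 14.26%.

Directly count primes up to 578: π(578) = 106. The PNT approximation gives 578/ln(578) ≈ 578/6.35957 ≈ 90.89. Relative error (π(x) − x/ln(x)) / π(x) ≈ 14.26%; the approximation is known to undercount slightly (Li(x) is a better estimate).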